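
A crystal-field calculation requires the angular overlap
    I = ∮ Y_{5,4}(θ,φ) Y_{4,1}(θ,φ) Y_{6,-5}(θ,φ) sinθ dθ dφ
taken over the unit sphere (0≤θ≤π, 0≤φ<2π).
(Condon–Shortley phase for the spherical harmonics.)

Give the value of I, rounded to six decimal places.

l₁+l₂+l₃=15 is odd: 3j(l;000)=0 ⇒ I=0

0.000000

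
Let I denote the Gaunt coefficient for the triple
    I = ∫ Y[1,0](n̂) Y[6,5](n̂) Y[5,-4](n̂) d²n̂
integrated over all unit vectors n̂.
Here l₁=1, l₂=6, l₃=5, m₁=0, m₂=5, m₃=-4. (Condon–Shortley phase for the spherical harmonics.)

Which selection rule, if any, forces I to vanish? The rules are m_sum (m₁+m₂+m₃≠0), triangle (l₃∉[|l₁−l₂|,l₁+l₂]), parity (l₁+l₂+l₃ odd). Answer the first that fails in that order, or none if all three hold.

m_sum

azimuthal sum: 0 + 5 − 4 = 1  ✗
5 ≤ 5 ≤ 7 (triangle on l)
L = 1 + 6 + 5 = 12 (even)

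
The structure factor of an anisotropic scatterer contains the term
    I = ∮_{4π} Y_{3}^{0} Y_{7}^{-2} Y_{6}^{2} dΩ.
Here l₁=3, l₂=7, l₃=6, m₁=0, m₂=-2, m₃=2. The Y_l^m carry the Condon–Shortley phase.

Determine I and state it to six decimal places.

0.080527

Checks pass: Σm=0; 16 even; l₃=6∈[4,10].
(2·3+1)(2·7+1)(2·6+1) = 1365
Δ: 4! 2! 10! / 17! → 1/2042040
sum: t=1:−1/207360 t=2:+1/57600 t=3:−1/207360 = 1/129600
3j²(3 7 6; 0 0 0) = Δ·Π!·Σ² = 168/12155  (sign +1)
sum: t=1:−1/207360 t=2:+1/120960 t=3:−1/967680 = 1/414720
3j²(3 7 6; 0 -2 2) = Δ·Π!·Σ² = 21/4862  (sign +1)
combine: 4πI² = 1365·168/12155·21/4862 = 37044/454597
take √, sign +1: I = 0.08052685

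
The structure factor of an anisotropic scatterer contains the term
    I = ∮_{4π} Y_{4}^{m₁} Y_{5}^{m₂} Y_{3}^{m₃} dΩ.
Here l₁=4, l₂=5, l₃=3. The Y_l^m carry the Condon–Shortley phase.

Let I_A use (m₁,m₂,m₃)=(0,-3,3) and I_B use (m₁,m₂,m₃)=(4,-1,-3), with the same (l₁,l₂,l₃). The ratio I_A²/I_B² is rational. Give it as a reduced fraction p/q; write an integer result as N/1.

Shared (l₁,l₂,l₃)=(4,5,3): N and (l;000)² cancel in I_A²/I_B².
A: Δ = 6!·2!·4!/13! = 1/180180; Racah Σ t=2..2: t=2:+1/2304 = 1/2304; ⇒ 3j(4 5 3; 0 -3 3)² = 5/143, sgn +1
B: Δ = 6!·2!·4!/13! = 1/180180; Racah Σ t=0..0: t=0:+1/34560 = 1/34560; ⇒ 3j(4 5 3; 4 -1 -3)² = 1/429, sgn +1
I_A²/I_B² = (5/143)/(1/429) = 15/1

15/1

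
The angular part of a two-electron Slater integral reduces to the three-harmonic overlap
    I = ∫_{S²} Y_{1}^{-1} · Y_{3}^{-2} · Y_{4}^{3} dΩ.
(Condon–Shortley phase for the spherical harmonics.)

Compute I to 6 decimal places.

-0.282095

Checks pass: Σm=0; 8 even; l₃=4∈[2,4].
(2·1+1)(2·3+1)(2·4+1) = 189
Δ: 0! 2! 6! / 9! → 1/252
sum: t=0:+1/36 = 1/36
3j²(1 3 4; 0 0 0) = Δ·Π!·Σ² = 4/63  (sign +1)
sum: t=0:+1/240 = 1/240
3j²(1 3 4; -1 -2 3) = Δ·Π!·Σ² = 1/12  (sign -1)
combine: 4πI² = 189·4/63·1/12 = 1/1
take √, sign -1: I = -0.28209479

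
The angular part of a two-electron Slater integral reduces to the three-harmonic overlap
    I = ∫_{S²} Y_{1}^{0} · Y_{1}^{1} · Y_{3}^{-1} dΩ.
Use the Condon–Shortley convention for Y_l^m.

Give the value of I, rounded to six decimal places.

0.000000

l₃=3 ∉ [0,2] — triangle fails ⇒ I = 0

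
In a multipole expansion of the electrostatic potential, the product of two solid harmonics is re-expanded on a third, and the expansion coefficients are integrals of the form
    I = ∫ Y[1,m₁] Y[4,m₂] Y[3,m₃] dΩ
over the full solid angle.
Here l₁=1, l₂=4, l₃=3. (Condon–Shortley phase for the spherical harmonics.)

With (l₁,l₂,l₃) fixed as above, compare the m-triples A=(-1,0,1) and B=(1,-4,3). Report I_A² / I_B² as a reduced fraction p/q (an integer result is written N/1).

3/14

l's match ⇒ only the (l;m) 3-j factors differ between A and B.
A: triangle coeff Δ(1,4,3) = 1/252; Σ_t [2,2]: t=2:+1/96 = 1/96; (3j)²=1/42 [(1 4 3; -1 0 1)], sign=+1
B: triangle coeff Δ(1,4,3) = 1/252; Σ_t [0,0]: t=0:+1/1440 = 1/1440; (3j)²=1/9 [(1 4 3; 1 -4 3)], sign=+1
I_A²/I_B² = (1/42)/(1/9) = 3/14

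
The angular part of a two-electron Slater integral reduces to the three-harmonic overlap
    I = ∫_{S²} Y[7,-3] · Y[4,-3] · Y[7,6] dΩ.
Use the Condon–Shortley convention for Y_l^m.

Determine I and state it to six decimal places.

Rules hold: Σm=0, L=18 even, 3≤7≤11.
N = 15·9·15 = 2025
Δ = 4!·10!·4!/19! = 1/58198140
Racah Σ t=0..4: t=0:+1/17418240 t=1:−1/622080 t=2:+1/230400 t=3:−1/622080 t=4:+1/17418240 = 1/806400
⇒ 3j(7 4 7; 0 0 0)² = 2268/230945, sgn -1
Racah Σ t=0..1: t=0:+1/522547200 t=1:−1/52254720 = -1/58060800
⇒ 3j(7 4 7; -3 -3 6)² = 9/646, sgn +1
4πI² = N·(3j₀)²·(3jₘ)² = 4133430/14919047
I = -1·√(0.277057/4π) = -0.14848406

-0.148484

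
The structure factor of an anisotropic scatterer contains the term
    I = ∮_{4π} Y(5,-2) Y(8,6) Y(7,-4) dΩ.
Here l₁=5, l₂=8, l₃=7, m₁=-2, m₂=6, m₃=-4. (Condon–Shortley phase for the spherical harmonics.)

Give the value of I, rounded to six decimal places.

0.099372

Rules hold: Σm=0, L=20 even, 3≤7≤13.
N = 11·17·15 = 2805
Δ = 6!·4!·10!/21! = 1/814773960
Racah Σ t=1..5: t=1:−1/87091200 t=2:+1/4976640 t=3:−1/2073600 t=4:+1/4976640 t=5:−1/87091200 = -1/9676800
⇒ 3j(5 8 7; 0 0 0)² = 360/46189, sgn +1
Racah Σ t=4..6: t=4:+1/1045094400 t=5:−1/174182400 t=6:+1/348364800 = -1/522547200
⇒ 3j(5 8 7; -2 6 -4)² = 11/1938, sgn +1
4πI² = N·(3j₀)²·(3jₘ)² = 9900/79781
I = +1·√(0.12409/4π) = 0.09937175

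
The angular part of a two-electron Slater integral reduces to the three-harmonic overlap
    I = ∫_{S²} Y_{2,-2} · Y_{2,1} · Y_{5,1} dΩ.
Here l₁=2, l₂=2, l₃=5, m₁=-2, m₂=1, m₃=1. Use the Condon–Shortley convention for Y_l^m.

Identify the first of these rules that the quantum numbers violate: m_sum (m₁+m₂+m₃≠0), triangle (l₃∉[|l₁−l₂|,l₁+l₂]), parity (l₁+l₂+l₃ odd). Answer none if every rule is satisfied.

triangle

Σmᵢ = 0  ✓
l₃∈[|l₁−l₂|,l₁+l₂]=[0,4], have l₃=5  ✗
Σlᵢ = 9 ⇒ odd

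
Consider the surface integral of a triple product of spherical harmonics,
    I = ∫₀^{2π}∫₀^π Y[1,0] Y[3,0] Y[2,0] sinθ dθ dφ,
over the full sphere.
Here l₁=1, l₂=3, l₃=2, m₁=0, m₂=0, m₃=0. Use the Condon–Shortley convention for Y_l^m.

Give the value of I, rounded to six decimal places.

0.247767

m-sum 0 ✓  L=6 even ✓  2≤2≤4 ✓
Π(2lᵢ+1) = 3×7×5 = 105
triangle coeff Δ(1,3,2) = 1/105
Σ_t [1,1]: t=1:−1/4 = -1/4
(3j)²=3/35 [(1 3 2; 0 0 0)], sign=-1
(m-triple is (0,0,0) — same symbol as above.)
⇒ 4πI² = 27/35
I = (+1)√(27/35/(4π)) = 0.24776670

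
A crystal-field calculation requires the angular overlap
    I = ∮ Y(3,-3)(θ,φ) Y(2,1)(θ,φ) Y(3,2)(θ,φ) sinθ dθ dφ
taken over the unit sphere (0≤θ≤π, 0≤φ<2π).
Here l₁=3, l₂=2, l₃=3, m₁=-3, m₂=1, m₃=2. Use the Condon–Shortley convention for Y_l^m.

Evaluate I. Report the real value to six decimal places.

Rules hold: Σm=0, L=8 even, 1≤3≤5.
N = 7·5·7 = 245
Δ = 2!·4!·2!/9! = 1/3780
Racah Σ t=0..2: t=0:+1/24 t=1:−1/4 t=2:+1/24 = -1/6
⇒ 3j(3 2 3; 0 0 0)² = 4/105, sgn +1
Racah Σ t=2..2: t=2:+1/48 = 1/48
⇒ 3j(3 2 3; -3 1 2)² = 5/84, sgn -1
4πI² = N·(3j₀)²·(3jₘ)² = 5/9
I = -1·√(0.555556/4π) = -0.21026104

-0.210261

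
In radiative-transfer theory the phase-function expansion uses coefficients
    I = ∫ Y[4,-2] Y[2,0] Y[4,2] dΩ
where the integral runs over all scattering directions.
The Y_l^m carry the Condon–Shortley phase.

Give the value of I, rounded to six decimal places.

0.065536

Rules hold: Σm=0, L=10 even, 2≤4≤6.
N = 9·5·9 = 405
Δ = 2!·6!·2!/11! = 1/13860
Racah Σ t=0..2: t=0:+1/192 t=1:−1/36 t=2:+1/192 = -5/288
⇒ 3j(4 2 4; 0 0 0)² = 20/693, sgn -1
Racah Σ t=0..2: t=0:+1/2880 t=1:−1/120 t=2:+1/192 = -1/360
⇒ 3j(4 2 4; -2 0 2)² = 16/3465, sgn -1
4πI² = N·(3j₀)²·(3jₘ)² = 320/5929
I = +1·√(0.053972/4π) = 0.06553591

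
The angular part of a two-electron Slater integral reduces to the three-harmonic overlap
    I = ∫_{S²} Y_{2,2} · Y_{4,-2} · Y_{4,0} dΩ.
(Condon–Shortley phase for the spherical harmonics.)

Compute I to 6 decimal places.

-0.190365

Checks pass: Σm=0; 10 even; l₃=4∈[2,6].
(2·2+1)(2·4+1)(2·4+1) = 405
Δ: 2! 2! 6! / 11! → 1/13860
sum: t=0:+1/192 t=1:−1/36 t=2:+1/192 = -5/288
3j²(2 4 4; 0 0 0) = Δ·Π!·Σ² = 20/693  (sign -1)
sum: t=0:+1/192 = 1/192
3j²(2 4 4; 2 -2 0) = Δ·Π!·Σ² = 3/77  (sign +1)
combine: 4πI² = 405·20/693·3/77 = 2700/5929
take √, sign -1: I = -0.19036462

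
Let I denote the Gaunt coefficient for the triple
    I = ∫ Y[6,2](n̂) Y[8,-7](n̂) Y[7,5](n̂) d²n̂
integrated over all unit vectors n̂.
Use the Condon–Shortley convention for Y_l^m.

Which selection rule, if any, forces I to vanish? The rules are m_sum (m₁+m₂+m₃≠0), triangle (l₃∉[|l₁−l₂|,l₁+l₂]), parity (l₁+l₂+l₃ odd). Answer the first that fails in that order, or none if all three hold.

parity

m₁+m₂+m₃ = 2 − 7 + 5 = 0  ✓
triangle: |6−8|=2 ≤ l₃=7 ≤ 6+8=14  ✓
parity: l₁+l₂+l₃ = 21 is odd  ✗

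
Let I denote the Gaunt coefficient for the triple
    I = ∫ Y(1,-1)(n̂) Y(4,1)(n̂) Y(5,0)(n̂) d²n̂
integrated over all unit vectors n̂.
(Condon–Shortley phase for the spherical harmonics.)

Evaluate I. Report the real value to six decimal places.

0.155288

m-sum 0 ✓  L=10 even ✓  3≤5≤5 ✓
Π(2lᵢ+1) = 3×9×11 = 297
triangle coeff Δ(1,4,5) = 1/495
Σ_t [0,0]: t=0:+1/576 = 1/576
(3j)²=5/99 [(1 4 5; 0 0 0)], sign=-1
Σ_t [0,0]: t=0:+1/1440 = 1/1440
(3j)²=2/99 [(1 4 5; -1 1 0)], sign=-1
⇒ 4πI² = 10/33
I = (+1)√(10/33/(4π)) = 0.15528807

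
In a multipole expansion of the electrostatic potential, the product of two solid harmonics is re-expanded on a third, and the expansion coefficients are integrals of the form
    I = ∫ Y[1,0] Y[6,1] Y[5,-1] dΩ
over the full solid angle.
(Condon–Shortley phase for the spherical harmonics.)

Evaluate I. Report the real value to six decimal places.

-0.241725

Checks pass: Σm=0; 12 even; l₃=5∈[5,7].
(2·1+1)(2·6+1)(2·5+1) = 429
Δ: 2! 0! 10! / 13! → 1/858
sum: t=1:−1/14400 = -1/14400
3j²(1 6 5; 0 0 0) = Δ·Π!·Σ² = 6/143  (sign +1)
sum: t=1:−1/17280 = -1/17280
3j²(1 6 5; 0 1 -1) = Δ·Π!·Σ² = 35/858  (sign -1)
combine: 4πI² = 429·6/143·35/858 = 105/143
take √, sign -1: I = -0.24172507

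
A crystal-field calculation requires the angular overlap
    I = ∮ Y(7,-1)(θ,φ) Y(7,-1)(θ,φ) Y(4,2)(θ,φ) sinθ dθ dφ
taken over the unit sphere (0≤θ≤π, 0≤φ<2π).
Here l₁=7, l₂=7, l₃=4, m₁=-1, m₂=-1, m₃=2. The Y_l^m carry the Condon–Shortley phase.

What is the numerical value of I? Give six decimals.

0.131408

Checks pass: Σm=0; 18 even; l₃=4∈[0,14].
(2·7+1)(2·7+1)(2·4+1) = 2025
Δ: 10! 4! 4! / 19! → 1/58198140
sum: t=3:−1/17418240 t=4:+1/622080 t=5:−1/230400 t=6:+1/622080 t=7:−1/17418240 = -1/806400
3j²(7 7 4; 0 0 0) = Δ·Π!·Σ² = 2268/230945  (sign -1)
sum: t=4:+1/1658880 t=5:−1/518400 t=6:+1/1658880 = -1/1382400
3j²(7 7 4; -1 -1 2) = Δ·Π!·Σ² = 504/46189  (sign -1)
combine: 4πI² = 2025·2268/230945·504/46189 = 462944160/2133423721
take √, sign +1: I = 0.13140770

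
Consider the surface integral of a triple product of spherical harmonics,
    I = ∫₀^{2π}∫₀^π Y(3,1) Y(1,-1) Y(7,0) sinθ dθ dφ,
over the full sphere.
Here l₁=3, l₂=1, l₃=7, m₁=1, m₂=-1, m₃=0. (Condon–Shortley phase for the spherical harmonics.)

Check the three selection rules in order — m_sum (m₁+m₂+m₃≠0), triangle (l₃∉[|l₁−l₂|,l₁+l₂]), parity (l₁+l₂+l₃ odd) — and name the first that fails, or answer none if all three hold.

triangle

Σmᵢ = 0  ✓
l₃∈[|l₁−l₂|,l₁+l₂]=[2,4], have l₃=7  ✗
Σlᵢ = 11 ⇒ odd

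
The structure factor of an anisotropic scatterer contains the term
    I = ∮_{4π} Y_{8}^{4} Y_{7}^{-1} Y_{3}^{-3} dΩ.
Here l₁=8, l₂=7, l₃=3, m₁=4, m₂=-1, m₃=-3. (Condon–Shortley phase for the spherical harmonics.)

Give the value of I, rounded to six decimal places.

-0.189449

m-sum 0 ✓  L=18 even ✓  1≤3≤15 ✓
Π(2lᵢ+1) = 17×15×7 = 1785
triangle coeff Δ(8,7,3) = 1/5290740
Σ_t [5,7]: t=5:−1/7257600 t=6:+1/2073600 t=7:−1/7257600 = 1/4838400
(3j)²=252/20995 [(8 7 3; 0 0 0)], sign=-1
Σ_t [4,4]: t=4:+1/46448640 = 1/46448640
(3j)²=2475/117572 [(8 7 3; 4 -1 -3)], sign=+1
⇒ 4πI² = 467775/1037153
I = (-1)√(467775/1037153/(4π)) = -0.18944893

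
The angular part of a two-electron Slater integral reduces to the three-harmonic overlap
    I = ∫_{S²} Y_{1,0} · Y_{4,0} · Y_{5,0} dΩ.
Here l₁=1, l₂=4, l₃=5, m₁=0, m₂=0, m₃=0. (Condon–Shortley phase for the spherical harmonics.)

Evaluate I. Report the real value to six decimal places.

Checks pass: Σm=0; 10 even; l₃=5∈[3,5].
(2·1+1)(2·4+1)(2·5+1) = 297
Δ: 0! 2! 8! / 11! → 1/495
sum: t=0:+1/576 = 1/576
3j²(1 4 5; 0 0 0) = Δ·Π!·Σ² = 5/99  (sign -1)
(m-triple is (0,0,0) — same symbol as above.)
combine: 4πI² = 297·5/99·5/99 = 25/33
take √, sign +1: I = 0.24553200

0.245532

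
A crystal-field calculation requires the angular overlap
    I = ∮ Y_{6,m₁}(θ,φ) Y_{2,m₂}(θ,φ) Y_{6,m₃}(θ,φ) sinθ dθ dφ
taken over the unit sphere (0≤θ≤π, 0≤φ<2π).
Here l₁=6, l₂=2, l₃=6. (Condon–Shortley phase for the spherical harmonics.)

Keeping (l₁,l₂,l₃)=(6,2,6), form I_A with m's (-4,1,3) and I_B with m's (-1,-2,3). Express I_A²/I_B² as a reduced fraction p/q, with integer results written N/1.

49/48

l's match ⇒ only the (l;m) 3-j factors differ between A and B.
A: triangle coeff Δ(6,2,6) = 1/90090; Σ_t [1,2]: t=1:−1/725760 t=2:+1/161280 = 1/207360; (3j)²=7/286 [(6 2 6; -4 1 3)], sign=-1
B: triangle coeff Δ(6,2,6) = 1/90090; Σ_t [0,0]: t=0:+1/120960 = 1/120960; (3j)²=24/1001 [(6 2 6; -1 -2 3)], sign=-1
I_A²/I_B² = (7/286)/(24/1001) = 49/48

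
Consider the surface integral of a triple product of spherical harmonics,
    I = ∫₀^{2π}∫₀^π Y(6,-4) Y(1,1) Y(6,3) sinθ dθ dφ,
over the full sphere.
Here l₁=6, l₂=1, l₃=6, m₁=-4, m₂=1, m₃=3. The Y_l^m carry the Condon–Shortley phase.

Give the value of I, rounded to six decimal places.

Σlᵢ=13 odd — θ-integrand is odd under cosθ→−cosθ; I=0

0.000000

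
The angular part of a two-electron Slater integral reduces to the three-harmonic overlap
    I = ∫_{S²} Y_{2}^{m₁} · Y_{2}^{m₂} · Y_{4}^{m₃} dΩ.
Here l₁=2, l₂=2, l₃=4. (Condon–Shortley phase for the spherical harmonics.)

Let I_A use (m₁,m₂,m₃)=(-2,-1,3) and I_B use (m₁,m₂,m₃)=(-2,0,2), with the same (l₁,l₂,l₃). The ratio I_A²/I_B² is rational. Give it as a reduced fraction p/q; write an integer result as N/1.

7/3

Same 2,2,4: normalisation and zero-m 3j drop out of the ratio.
A: Δ: 0! 4! 4! / 9! → 1/630; sum: t=0:+1/144 = 1/144; 3j²(2 2 4; -2 -1 3) = Δ·Π!·Σ² = 1/18  (sign -1)
B: Δ: 0! 4! 4! / 9! → 1/630; sum: t=0:+1/96 = 1/96; 3j²(2 2 4; -2 0 2) = Δ·Π!·Σ² = 1/42  (sign +1)
I_A²/I_B² = (1/18)/(1/42) = 7/3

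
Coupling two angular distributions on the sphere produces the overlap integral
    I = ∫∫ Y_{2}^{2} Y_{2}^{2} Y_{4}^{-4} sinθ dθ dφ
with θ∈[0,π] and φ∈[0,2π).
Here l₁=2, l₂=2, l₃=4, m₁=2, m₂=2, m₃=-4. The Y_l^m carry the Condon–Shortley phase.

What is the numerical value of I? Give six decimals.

Checks pass: Σm=0; 8 even; l₃=4∈[0,4].
(2·2+1)(2·2+1)(2·4+1) = 225
Δ: 0! 4! 4! / 9! → 1/630
sum: t=0:+1/16 = 1/16
3j²(2 2 4; 0 0 0) = Δ·Π!·Σ² = 2/35  (sign +1)
sum: t=0:+1/576 = 1/576
3j²(2 2 4; 2 2 -4) = Δ·Π!·Σ² = 1/9  (sign +1)
combine: 4πI² = 225·2/35·1/9 = 10/7
take √, sign +1: I = 0.33716777

0.337168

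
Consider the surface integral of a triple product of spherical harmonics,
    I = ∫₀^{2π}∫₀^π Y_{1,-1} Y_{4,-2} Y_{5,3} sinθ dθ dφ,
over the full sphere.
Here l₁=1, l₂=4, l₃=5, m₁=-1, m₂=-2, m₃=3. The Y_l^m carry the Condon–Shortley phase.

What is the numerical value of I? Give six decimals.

-0.259847

Checks pass: Σm=0; 10 even; l₃=5∈[3,5].
(2·1+1)(2·4+1)(2·5+1) = 297
Δ: 0! 2! 8! / 11! → 1/495
sum: t=0:+1/576 = 1/576
3j²(1 4 5; 0 0 0) = Δ·Π!·Σ² = 5/99  (sign -1)
sum: t=0:+1/2880 = 1/2880
3j²(1 4 5; -1 -2 3) = Δ·Π!·Σ² = 28/495  (sign +1)
combine: 4πI² = 297·5/99·28/495 = 28/33
take √, sign -1: I = -0.25984664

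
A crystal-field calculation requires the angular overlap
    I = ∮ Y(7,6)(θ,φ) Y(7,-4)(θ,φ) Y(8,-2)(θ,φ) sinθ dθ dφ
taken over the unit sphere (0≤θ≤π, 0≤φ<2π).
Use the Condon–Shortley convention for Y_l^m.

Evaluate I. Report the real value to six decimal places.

Rules hold: Σm=0, L=22 even, 0≤8≤14.
N = 15·15·17 = 3825
Δ = 6!·8!·8!/23! = 1/22086194130
Racah Σ t=0..6: t=0:+1/18289152000 t=1:−1/248832000 t=2:+1/24883200 t=3:−1/11943936 t=4:+1/24883200 t=5:−1/248832000 t=6:+1/18289152000 = -11/975421440
⇒ 3j(7 7 8; 0 0 0)² = 1750/289731, sgn -1
Racah Σ t=0..1: t=0:+1/2612736000 t=1:−1/6967296000 = 1/4180377600
⇒ 3j(7 7 8; 6 -4 -2)² = 75/7429, sgn +1
4πI² = N·(3j₀)²·(3jₘ)² = 9843750/42204149
I = -1·√(0.233241/4π) = -0.13623785

-0.136238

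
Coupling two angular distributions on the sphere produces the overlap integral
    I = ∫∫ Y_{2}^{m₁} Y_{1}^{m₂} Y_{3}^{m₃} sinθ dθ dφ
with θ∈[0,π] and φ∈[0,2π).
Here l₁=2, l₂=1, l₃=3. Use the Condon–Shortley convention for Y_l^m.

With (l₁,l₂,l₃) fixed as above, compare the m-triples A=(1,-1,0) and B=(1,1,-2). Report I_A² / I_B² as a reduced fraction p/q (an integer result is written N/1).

Shared (l₁,l₂,l₃)=(2,1,3): N and (l;000)² cancel in I_A²/I_B².
A: Δ = 0!·4!·2!/7! = 1/105; Racah Σ t=0..0: t=0:+1/12 = 1/12; ⇒ 3j(2 1 3; 1 -1 0)² = 1/35, sgn -1
B: Δ = 0!·4!·2!/7! = 1/105; Racah Σ t=0..0: t=0:+1/12 = 1/12; ⇒ 3j(2 1 3; 1 1 -2)² = 2/21, sgn -1
I_A²/I_B² = (1/35)/(2/21) = 3/10

3/10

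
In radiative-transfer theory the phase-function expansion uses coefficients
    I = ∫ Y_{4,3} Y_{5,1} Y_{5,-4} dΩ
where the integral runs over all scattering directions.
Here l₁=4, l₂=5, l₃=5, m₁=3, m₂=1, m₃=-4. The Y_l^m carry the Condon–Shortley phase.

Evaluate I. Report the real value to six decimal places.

Rules hold: Σm=0, L=14 even, 1≤5≤9.
N = 9·11·11 = 1089
Δ = 4!·4!·6!/15! = 1/3153150
Racah Σ t=0..4: t=0:+1/69120 t=1:−1/1728 t=2:+1/576 t=3:−1/1728 t=4:+1/69120 = 7/11520
⇒ 3j(4 5 5; 0 0 0)² = 2/143, sgn -1
Racah Σ t=0..1: t=0:+1/103680 t=1:−1/17280 = -1/20736
⇒ 3j(4 5 5; 3 1 -4)² = 10/429, sgn +1
4πI² = N·(3j₀)²·(3jₘ)² = 60/169
I = -1·√(0.35503/4π) = -0.16808437

-0.168084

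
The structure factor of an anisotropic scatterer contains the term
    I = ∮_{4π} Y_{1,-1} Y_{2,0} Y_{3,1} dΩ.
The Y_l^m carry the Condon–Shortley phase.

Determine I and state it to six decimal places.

m-sum 0 ✓  L=6 even ✓  1≤3≤3 ✓
Π(2lᵢ+1) = 3×5×7 = 105
triangle coeff Δ(1,2,3) = 1/105
Σ_t [0,0]: t=0:+1/4 = 1/4
(3j)²=3/35 [(1 2 3; 0 0 0)], sign=-1
Σ_t [0,0]: t=0:+1/8 = 1/8
(3j)²=2/35 [(1 2 3; -1 0 1)], sign=+1
⇒ 4πI² = 18/35
I = (-1)√(18/35/(4π)) = -0.20230066

-0.202301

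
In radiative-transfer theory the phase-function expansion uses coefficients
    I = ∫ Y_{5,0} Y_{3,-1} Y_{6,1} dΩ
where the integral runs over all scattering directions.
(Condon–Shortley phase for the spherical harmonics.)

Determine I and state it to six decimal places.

m-sum 0 ✓  L=14 even ✓  2≤6≤8 ✓
Π(2lᵢ+1) = 11×7×13 = 1001
triangle coeff Δ(5,3,6) = 1/675675
Σ_t [0,2]: t=0:+1/8640 t=1:−1/2304 t=2:+1/8640 = -7/34560
(3j)²=7/429 [(5 3 6; 0 0 0)], sign=-1
Σ_t [0,2]: t=0:+1/5760 t=1:−1/3456 t=2:+1/34560 = -1/11520
(3j)²=2/429 [(5 3 6; 0 -1 1)], sign=+1
⇒ 4πI² = 98/1287
I = (-1)√(98/1287/(4π)) = -0.07784287

-0.077843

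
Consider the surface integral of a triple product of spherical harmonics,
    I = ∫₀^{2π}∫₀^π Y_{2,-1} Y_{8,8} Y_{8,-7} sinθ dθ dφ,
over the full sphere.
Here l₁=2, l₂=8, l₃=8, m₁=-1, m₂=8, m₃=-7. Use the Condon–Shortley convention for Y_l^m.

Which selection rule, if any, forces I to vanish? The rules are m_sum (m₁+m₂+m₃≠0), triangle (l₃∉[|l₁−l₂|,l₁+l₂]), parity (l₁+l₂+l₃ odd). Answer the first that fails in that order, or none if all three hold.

azimuthal sum: -1 + 8 − 7 = 0  ✓
6 ≤ 8 ≤ 10 (triangle on l)  ✓
L = 2 + 8 + 8 = 18 (even)  ✓

none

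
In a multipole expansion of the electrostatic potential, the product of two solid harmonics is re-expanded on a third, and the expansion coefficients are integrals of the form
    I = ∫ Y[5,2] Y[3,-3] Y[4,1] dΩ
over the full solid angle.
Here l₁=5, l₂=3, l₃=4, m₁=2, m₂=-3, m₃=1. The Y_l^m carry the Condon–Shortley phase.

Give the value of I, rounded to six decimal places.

Checks pass: Σm=0; 12 even; l₃=4∈[2,8].
(2·5+1)(2·3+1)(2·4+1) = 693
Δ: 4! 6! 2! / 13! → 1/180180
sum: t=1:−1/576 t=2:+1/144 t=3:−1/576 = 1/288
3j²(5 3 4; 0 0 0) = Δ·Π!·Σ² = 20/1001  (sign +1)
sum: t=0:+1/1728 = 1/1728
3j²(5 3 4; 2 -3 1) = Δ·Π!·Σ² = 25/858  (sign -1)
combine: 4πI² = 693·20/1001·25/858 = 750/1859
take √, sign -1: I = -0.17917854

-0.179179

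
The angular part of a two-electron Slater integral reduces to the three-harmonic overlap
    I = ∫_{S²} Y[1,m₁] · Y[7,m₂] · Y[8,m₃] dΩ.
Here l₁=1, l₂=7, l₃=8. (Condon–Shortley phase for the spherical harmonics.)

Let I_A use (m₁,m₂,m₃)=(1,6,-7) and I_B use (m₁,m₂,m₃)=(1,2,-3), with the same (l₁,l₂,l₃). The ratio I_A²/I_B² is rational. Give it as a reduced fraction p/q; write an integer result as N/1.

Shared (l₁,l₂,l₃)=(1,7,8): N and (l;000)² cancel in I_A²/I_B².
A: Δ = 0!·2!·14!/17! = 1/2040; Racah Σ t=0..0: t=0:+1/12454041600 = 1/12454041600; ⇒ 3j(1 7 8; 1 6 -7)² = 7/136, sgn -1
B: Δ = 0!·2!·14!/17! = 1/2040; Racah Σ t=0..0: t=0:+1/87091200 = 1/87091200; ⇒ 3j(1 7 8; 1 2 -3)² = 11/408, sgn -1
I_A²/I_B² = (7/136)/(11/408) = 21/11

21/11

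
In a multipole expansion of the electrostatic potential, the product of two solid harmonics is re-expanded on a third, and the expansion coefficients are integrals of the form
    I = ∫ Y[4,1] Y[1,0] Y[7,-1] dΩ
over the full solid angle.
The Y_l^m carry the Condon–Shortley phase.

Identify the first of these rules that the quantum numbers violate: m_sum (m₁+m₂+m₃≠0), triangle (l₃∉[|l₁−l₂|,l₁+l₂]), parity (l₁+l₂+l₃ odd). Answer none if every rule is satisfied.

Σmᵢ = 0  ✓
l₃∈[|l₁−l₂|,l₁+l₂]=[3,5], have l₃=7  ✗
Σlᵢ = 12 ⇒ even

triangle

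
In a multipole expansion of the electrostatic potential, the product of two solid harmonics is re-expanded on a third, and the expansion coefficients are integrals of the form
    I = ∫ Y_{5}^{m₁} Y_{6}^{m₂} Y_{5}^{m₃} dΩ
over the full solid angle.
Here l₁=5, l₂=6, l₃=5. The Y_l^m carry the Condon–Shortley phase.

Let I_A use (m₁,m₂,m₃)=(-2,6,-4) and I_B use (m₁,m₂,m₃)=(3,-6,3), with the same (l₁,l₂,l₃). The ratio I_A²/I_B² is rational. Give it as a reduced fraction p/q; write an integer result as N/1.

Same 5,6,5: normalisation and zero-m 3j drop out of the ratio.
A: Δ: 6! 4! 6! / 17! → 1/28588560; sum: t=6:+1/3110400 = 1/3110400; 3j²(5 6 5; -2 6 -4) = Δ·Π!·Σ² = 21/1105  (sign -1)
B: Δ: 6! 4! 6! / 17! → 1/28588560; sum: t=0:+1/2073600 = 1/2073600; 3j²(5 6 5; 3 -6 3) = Δ·Π!·Σ² = 28/1105  (sign +1)
I_A²/I_B² = (21/1105)/(28/1105) = 3/4

3/4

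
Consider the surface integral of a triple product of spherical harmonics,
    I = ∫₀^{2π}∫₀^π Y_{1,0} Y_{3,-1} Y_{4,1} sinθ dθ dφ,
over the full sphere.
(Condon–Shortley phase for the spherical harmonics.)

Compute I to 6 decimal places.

m-sum 0 ✓  L=8 even ✓  2≤4≤4 ✓
Π(2lᵢ+1) = 3×7×9 = 189
triangle coeff Δ(1,3,4) = 1/252
Σ_t [0,0]: t=0:+1/36 = 1/36
(3j)²=4/63 [(1 3 4; 0 0 0)], sign=+1
Σ_t [0,0]: t=0:+1/48 = 1/48
(3j)²=5/84 [(1 3 4; 0 -1 1)], sign=-1
⇒ 4πI² = 5/7
I = (-1)√(5/7/(4π)) = -0.23841361

-0.238414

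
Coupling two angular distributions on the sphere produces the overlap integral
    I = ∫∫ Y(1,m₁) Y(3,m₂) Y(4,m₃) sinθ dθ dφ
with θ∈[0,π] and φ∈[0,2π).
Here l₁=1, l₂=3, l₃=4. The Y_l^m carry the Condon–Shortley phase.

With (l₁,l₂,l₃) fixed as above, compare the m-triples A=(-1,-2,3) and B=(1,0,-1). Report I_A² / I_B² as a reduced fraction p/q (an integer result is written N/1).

Shared (l₁,l₂,l₃)=(1,3,4): N and (l;000)² cancel in I_A²/I_B².
A: Δ = 0!·2!·6!/9! = 1/252; Racah Σ t=0..0: t=0:+1/240 = 1/240; ⇒ 3j(1 3 4; -1 -2 3)² = 1/12, sgn -1
B: Δ = 0!·2!·6!/9! = 1/252; Racah Σ t=0..0: t=0:+1/72 = 1/72; ⇒ 3j(1 3 4; 1 0 -1)² = 5/126, sgn -1
I_A²/I_B² = (1/12)/(5/126) = 21/10

21/10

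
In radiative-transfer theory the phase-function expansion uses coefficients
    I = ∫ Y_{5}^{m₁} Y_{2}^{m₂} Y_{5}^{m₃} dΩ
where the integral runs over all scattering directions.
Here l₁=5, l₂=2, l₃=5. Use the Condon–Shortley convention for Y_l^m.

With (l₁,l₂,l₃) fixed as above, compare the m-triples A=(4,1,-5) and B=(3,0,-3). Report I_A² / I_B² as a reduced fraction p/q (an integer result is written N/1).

135/1

Shared (l₁,l₂,l₃)=(5,2,5): N and (l;000)² cancel in I_A²/I_B².
A: Δ = 2!·8!·2!/13! = 1/38610; Racah Σ t=1..1: t=1:−1/80640 = -1/80640; ⇒ 3j(5 2 5; 4 1 -5)² = 9/286, sgn -1
B: Δ = 2!·8!·2!/13! = 1/38610; Racah Σ t=0..2: t=0:+1/5760 t=1:−1/5040 t=2:+1/161280 = -1/53760; ⇒ 3j(5 2 5; 3 0 -3)² = 1/4290, sgn -1
I_A²/I_B² = (9/286)/(1/4290) = 135/1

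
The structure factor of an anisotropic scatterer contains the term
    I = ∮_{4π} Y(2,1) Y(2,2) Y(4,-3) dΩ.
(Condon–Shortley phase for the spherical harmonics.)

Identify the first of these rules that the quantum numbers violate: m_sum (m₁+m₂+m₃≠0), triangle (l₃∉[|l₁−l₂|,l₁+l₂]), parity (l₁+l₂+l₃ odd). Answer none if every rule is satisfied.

Σmᵢ = 0  ✓
l₃∈[|l₁−l₂|,l₁+l₂]=[0,4], have l₃=4  ✓
Σlᵢ = 8 ⇒ even  ✓

none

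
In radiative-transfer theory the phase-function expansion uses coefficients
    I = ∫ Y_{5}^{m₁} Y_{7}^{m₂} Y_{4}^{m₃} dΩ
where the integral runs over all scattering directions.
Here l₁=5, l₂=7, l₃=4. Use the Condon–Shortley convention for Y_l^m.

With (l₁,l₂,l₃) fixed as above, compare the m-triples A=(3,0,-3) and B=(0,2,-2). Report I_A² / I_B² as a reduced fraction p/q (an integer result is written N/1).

2527/30

l's match ⇒ only the (l;m) 3-j factors differ between A and B.
A: triangle coeff Δ(5,7,4) = 1/6126120; Σ_t [1,2]: t=1:−1/3628800 t=2:+1/345600 = 19/7257600; (3j)²=2527/218790 [(5 7 4; 3 0 -3)], sign=-1
B: triangle coeff Δ(5,7,4) = 1/6126120; Σ_t [3,5]: t=3:−1/1036800 t=4:+1/69120 t=5:−1/69120 = -1/1036800; (3j)²=1/7293 [(5 7 4; 0 2 -2)], sign=-1
I_A²/I_B² = (2527/218790)/(1/7293) = 2527/30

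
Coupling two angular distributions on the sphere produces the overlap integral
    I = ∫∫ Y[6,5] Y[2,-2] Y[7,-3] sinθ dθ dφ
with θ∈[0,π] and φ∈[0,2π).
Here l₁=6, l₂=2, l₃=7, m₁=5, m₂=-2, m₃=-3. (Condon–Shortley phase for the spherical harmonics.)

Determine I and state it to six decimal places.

0.000000

l₁+l₂+l₃=15 is odd: 3j(l;000)=0 ⇒ I=0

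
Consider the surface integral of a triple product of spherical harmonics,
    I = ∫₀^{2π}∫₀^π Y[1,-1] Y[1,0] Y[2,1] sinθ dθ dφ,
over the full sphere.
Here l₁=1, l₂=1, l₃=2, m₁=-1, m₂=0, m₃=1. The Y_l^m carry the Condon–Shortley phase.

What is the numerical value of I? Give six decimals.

-0.218510

Rules hold: Σm=0, L=4 even, 0≤2≤2.
N = 3·3·5 = 45
Δ = 0!·2!·2!/5! = 1/30
Racah Σ t=0..0: t=0:+1/1 = 1/1
⇒ 3j(1 1 2; 0 0 0)² = 2/15, sgn +1
Racah Σ t=0..0: t=0:+1/2 = 1/2
⇒ 3j(1 1 2; -1 0 1)² = 1/10, sgn -1
4πI² = N·(3j₀)²·(3jₘ)² = 3/5
I = -1·√(0.6/4π) = -0.21850969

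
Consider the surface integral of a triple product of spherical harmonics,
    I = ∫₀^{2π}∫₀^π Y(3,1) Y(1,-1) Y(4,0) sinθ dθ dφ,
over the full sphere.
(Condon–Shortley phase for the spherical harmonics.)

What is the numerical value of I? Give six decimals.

Checks pass: Σm=0; 8 even; l₃=4∈[2,4].
(2·3+1)(2·1+1)(2·4+1) = 189
Δ: 0! 6! 2! / 9! → 1/252
sum: t=0:+1/36 = 1/36
3j²(3 1 4; 0 0 0) = Δ·Π!·Σ² = 4/63  (sign +1)
sum: t=0:+1/96 = 1/96
3j²(3 1 4; 1 -1 0) = Δ·Π!·Σ² = 1/42  (sign +1)
combine: 4πI² = 189·4/63·1/42 = 2/7
take √, sign +1: I = 0.15078601

0.150786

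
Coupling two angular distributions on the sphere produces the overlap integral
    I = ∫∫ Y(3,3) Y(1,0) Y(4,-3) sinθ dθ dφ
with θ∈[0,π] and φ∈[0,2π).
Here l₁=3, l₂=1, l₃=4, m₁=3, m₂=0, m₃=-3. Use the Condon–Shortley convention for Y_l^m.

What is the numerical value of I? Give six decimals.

-0.162868

m-sum 0 ✓  L=8 even ✓  2≤4≤4 ✓
Π(2lᵢ+1) = 7×3×9 = 189
triangle coeff Δ(3,1,4) = 1/252
Σ_t [0,0]: t=0:+1/36 = 1/36
(3j)²=4/63 [(3 1 4; 0 0 0)], sign=+1
Σ_t [0,0]: t=0:+1/720 = 1/720
(3j)²=1/36 [(3 1 4; 3 0 -3)], sign=-1
⇒ 4πI² = 1/3
I = (-1)√(1/3/(4π)) = -0.16286750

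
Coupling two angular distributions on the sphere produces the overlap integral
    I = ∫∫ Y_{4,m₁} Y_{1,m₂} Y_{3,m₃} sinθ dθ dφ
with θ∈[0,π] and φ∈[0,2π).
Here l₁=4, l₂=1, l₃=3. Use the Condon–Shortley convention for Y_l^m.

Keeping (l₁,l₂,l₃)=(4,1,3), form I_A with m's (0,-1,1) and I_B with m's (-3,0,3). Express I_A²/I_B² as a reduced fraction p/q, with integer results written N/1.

l's match ⇒ only the (l;m) 3-j factors differ between A and B.
A: triangle coeff Δ(4,1,3) = 1/252; Σ_t [0,0]: t=0:+1/96 = 1/96; (3j)²=1/42 [(4 1 3; 0 -1 1)], sign=+1
B: triangle coeff Δ(4,1,3) = 1/252; Σ_t [1,1]: t=1:−1/720 = -1/720; (3j)²=1/36 [(4 1 3; -3 0 3)], sign=-1
I_A²/I_B² = (1/42)/(1/36) = 6/7

6/7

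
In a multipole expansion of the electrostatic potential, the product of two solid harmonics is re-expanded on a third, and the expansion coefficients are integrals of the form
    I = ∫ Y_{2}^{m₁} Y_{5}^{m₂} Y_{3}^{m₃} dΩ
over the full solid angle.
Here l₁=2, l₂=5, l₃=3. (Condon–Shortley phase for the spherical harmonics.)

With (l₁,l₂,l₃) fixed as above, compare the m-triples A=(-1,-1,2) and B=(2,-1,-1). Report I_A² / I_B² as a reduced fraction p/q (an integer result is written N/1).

Same 2,5,3: normalisation and zero-m 3j drop out of the ratio.
A: Δ: 4! 0! 6! / 11! → 1/2310; sum: t=3:−1/720 = -1/720; 3j²(2 5 3; -1 -1 2) = Δ·Π!·Σ² = 4/385  (sign +1)
B: Δ: 4! 0! 6! / 11! → 1/2310; sum: t=0:+1/1152 = 1/1152; 3j²(2 5 3; 2 -1 -1) = Δ·Π!·Σ² = 1/154  (sign +1)
I_A²/I_B² = (4/385)/(1/154) = 8/5

8/5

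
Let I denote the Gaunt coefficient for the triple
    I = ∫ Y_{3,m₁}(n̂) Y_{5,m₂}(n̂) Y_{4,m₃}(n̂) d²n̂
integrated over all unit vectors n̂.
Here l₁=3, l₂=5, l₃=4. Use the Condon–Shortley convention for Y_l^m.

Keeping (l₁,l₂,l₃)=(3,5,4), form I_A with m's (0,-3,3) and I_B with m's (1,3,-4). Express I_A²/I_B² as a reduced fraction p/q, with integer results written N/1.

Same 3,5,4: normalisation and zero-m 3j drop out of the ratio.
A: Δ: 4! 2! 6! / 13! → 1/180180; sum: t=1:−1/1440 t=2:+1/2880 = -1/2880; 3j²(3 5 4; 0 -3 3) = Δ·Π!·Σ² = 7/715  (sign +1)
B: Δ: 4! 2! 6! / 13! → 1/180180; sum: t=2:+1/5760 = 1/5760; 3j²(3 5 4; 1 3 -4) = Δ·Π!·Σ² = 56/2145  (sign +1)
I_A²/I_B² = (7/715)/(56/2145) = 3/8

3/8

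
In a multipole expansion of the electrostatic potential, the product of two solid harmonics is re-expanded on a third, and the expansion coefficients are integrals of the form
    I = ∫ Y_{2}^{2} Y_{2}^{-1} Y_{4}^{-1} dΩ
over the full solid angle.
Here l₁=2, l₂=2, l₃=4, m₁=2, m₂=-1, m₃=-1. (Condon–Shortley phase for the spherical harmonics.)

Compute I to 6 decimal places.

Rules hold: Σm=0, L=8 even, 0≤4≤4.
N = 5·5·9 = 225
Δ = 0!·4!·4!/9! = 1/630
Racah Σ t=0..0: t=0:+1/16 = 1/16
⇒ 3j(2 2 4; 0 0 0)² = 2/35, sgn +1
Racah Σ t=0..0: t=0:+1/144 = 1/144
⇒ 3j(2 2 4; 2 -1 -1)² = 1/126, sgn -1
4πI² = N·(3j₀)²·(3jₘ)² = 5/49
I = -1·√(0.102041/4π) = -0.09011188

-0.090112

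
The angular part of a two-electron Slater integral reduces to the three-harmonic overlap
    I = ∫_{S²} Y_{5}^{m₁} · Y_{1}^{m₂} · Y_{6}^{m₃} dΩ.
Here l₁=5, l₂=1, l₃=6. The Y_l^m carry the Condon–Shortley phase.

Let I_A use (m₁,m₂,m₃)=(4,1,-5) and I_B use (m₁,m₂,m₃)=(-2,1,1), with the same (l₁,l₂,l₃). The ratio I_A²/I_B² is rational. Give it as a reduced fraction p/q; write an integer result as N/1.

l's match ⇒ only the (l;m) 3-j factors differ between A and B.
A: triangle coeff Δ(5,1,6) = 1/858; Σ_t [0,0]: t=0:+1/725760 = 1/725760; (3j)²=5/78 [(5 1 6; 4 1 -5)], sign=-1
B: triangle coeff Δ(5,1,6) = 1/858; Σ_t [0,0]: t=0:+1/60480 = 1/60480; (3j)²=5/429 [(5 1 6; -2 1 1)], sign=-1
I_A²/I_B² = (5/78)/(5/429) = 11/2

11/2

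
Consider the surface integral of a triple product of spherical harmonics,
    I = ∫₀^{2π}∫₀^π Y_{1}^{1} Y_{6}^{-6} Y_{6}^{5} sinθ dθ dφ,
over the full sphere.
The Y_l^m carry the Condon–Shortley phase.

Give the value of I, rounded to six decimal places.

0.000000

Σlᵢ=13 odd — θ-integrand is odd under cosθ→−cosθ; I=0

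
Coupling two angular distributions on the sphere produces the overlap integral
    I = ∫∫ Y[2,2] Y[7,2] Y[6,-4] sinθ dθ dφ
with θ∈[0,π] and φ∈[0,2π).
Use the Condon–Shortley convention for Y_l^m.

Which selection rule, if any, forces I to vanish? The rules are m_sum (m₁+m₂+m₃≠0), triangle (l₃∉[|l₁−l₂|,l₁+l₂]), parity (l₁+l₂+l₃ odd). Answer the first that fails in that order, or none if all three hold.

parity

Σmᵢ = 0  ✓
l₃∈[|l₁−l₂|,l₁+l₂]=[5,9], have l₃=6  ✓
Σlᵢ = 15 ⇒ odd  ✗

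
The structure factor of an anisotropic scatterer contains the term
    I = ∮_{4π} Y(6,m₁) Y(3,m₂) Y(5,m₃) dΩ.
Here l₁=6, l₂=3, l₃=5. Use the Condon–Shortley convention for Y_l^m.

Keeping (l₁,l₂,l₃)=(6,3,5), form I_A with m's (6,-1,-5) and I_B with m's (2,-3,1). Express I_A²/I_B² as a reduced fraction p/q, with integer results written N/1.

99/70

Same 6,3,5: normalisation and zero-m 3j drop out of the ratio.
A: Δ: 4! 8! 2! / 15! → 1/675675; sum: t=0:+1/1935360 = 1/1935360; 3j²(6 3 5; 6 -1 -5) = Δ·Π!·Σ² = 3/91  (sign +1)
B: Δ: 4! 8! 2! / 15! → 1/675675; sum: t=0:+1/27648 = 1/27648; 3j²(6 3 5; 2 -3 1) = Δ·Π!·Σ² = 10/429  (sign +1)
I_A²/I_B² = (3/91)/(10/429) = 99/70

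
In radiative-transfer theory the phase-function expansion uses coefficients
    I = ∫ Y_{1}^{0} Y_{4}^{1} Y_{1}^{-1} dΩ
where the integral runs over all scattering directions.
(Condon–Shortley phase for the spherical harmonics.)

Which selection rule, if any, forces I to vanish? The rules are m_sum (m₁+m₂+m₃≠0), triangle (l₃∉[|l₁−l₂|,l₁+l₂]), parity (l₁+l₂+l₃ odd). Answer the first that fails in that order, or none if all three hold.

triangle

azimuthal sum: 0 + 1 − 1 = 0  ✓
3 ≤ 1 ≤ 5 (triangle on l)  ✗
L = 1 + 4 + 1 = 6 (even)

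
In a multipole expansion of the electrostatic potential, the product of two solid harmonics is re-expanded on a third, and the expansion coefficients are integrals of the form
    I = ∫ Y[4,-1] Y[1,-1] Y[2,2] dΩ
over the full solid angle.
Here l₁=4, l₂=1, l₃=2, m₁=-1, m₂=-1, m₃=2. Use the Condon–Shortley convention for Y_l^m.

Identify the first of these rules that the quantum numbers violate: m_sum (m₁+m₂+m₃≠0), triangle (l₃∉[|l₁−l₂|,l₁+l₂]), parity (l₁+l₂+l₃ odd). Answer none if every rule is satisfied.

triangle

azimuthal sum: -1 − 1 + 2 = 0  ✓
3 ≤ 2 ≤ 5 (triangle on l)  ✗
L = 4 + 1 + 2 = 7 (odd)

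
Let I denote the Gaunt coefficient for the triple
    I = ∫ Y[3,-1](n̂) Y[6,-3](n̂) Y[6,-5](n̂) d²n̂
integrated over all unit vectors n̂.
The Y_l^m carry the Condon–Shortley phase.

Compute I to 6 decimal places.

0.000000

-1 − 3 − 5 = -9 ≠ 0: azimuthal integral kills it; I = 0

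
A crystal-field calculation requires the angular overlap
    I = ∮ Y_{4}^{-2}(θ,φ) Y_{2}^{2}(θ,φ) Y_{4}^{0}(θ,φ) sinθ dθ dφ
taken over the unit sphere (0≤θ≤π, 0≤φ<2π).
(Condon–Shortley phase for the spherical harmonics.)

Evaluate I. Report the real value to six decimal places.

-0.190365

m-sum 0 ✓  L=10 even ✓  2≤4≤6 ✓
Π(2lᵢ+1) = 9×5×9 = 405
triangle coeff Δ(4,2,4) = 1/13860
Σ_t [0,2]: t=0:+1/192 t=1:−1/36 t=2:+1/192 = -5/288
(3j)²=20/693 [(4 2 4; 0 0 0)], sign=-1
Σ_t [2,2]: t=2:+1/192 = 1/192
(3j)²=3/77 [(4 2 4; -2 2 0)], sign=+1
⇒ 4πI² = 2700/5929
I = (-1)√(2700/5929/(4π)) = -0.19036462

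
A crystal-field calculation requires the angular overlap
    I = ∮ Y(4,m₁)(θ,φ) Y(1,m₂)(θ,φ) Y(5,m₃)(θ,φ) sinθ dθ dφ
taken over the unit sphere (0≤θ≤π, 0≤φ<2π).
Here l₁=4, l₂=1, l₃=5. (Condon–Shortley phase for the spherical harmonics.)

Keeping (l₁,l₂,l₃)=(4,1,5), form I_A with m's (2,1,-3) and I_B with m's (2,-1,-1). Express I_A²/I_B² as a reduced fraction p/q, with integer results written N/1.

Shared (l₁,l₂,l₃)=(4,1,5): N and (l;000)² cancel in I_A²/I_B².
A: Δ = 0!·8!·2!/11! = 1/495; Racah Σ t=0..0: t=0:+1/2880 = 1/2880; ⇒ 3j(4 1 5; 2 1 -3)² = 28/495, sgn +1
B: Δ = 0!·8!·2!/11! = 1/495; Racah Σ t=0..0: t=0:+1/2880 = 1/2880; ⇒ 3j(4 1 5; 2 -1 -1)² = 2/165, sgn +1
I_A²/I_B² = (28/495)/(2/165) = 14/3

14/3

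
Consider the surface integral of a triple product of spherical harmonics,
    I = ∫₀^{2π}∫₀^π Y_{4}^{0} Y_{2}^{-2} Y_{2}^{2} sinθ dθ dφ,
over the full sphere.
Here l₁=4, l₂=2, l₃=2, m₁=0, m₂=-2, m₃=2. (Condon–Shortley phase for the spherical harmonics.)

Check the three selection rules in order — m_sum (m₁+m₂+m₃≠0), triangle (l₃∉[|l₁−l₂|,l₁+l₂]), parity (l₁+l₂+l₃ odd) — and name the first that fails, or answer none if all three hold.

none

m₁+m₂+m₃ = 0 − 2 + 2 = 0  ✓
triangle: |4−2|=2 ≤ l₃=2 ≤ 4+2=6  ✓
parity: l₁+l₂+l₃ = 8 is even  ✓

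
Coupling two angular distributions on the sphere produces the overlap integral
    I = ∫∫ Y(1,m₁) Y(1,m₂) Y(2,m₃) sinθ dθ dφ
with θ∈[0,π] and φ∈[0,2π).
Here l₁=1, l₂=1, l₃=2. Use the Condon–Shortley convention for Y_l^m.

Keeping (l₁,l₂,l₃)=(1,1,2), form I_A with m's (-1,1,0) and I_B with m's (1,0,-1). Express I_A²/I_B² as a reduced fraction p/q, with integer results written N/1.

1/3

Same 1,1,2: normalisation and zero-m 3j drop out of the ratio.
A: Δ: 0! 2! 2! / 5! → 1/30; sum: t=0:+1/4 = 1/4; 3j²(1 1 2; -1 1 0) = Δ·Π!·Σ² = 1/30  (sign +1)
B: Δ: 0! 2! 2! / 5! → 1/30; sum: t=0:+1/2 = 1/2; 3j²(1 1 2; 1 0 -1) = Δ·Π!·Σ² = 1/10  (sign -1)
I_A²/I_B² = (1/30)/(1/10) = 1/3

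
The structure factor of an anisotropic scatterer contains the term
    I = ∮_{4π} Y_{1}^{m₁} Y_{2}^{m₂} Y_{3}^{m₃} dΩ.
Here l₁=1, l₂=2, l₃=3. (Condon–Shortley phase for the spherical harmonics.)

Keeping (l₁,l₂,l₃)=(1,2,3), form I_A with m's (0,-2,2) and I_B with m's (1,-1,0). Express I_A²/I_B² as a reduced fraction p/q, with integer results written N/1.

5/3

Shared (l₁,l₂,l₃)=(1,2,3): N and (l;000)² cancel in I_A²/I_B².
A: Δ = 0!·2!·4!/7! = 1/105; Racah Σ t=0..0: t=0:+1/24 = 1/24; ⇒ 3j(1 2 3; 0 -2 2)² = 1/21, sgn -1
B: Δ = 0!·2!·4!/7! = 1/105; Racah Σ t=0..0: t=0:+1/12 = 1/12; ⇒ 3j(1 2 3; 1 -1 0)² = 1/35, sgn -1
I_A²/I_B² = (1/21)/(1/35) = 5/3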